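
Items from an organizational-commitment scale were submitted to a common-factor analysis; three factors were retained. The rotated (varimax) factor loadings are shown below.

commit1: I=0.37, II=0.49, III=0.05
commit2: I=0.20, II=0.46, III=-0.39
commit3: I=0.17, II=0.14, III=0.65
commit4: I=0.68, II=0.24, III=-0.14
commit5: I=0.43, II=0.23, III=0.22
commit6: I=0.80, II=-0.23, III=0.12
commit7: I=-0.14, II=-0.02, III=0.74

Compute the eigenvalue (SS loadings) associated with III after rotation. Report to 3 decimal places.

1.207

SS loadings for III = 0.05² + (-0.39)² + 0.65² + (-0.14)² + 0.22² + 0.12² + 0.74² = 0.0025 + 0.1521 + 0.4225 + 0.0196 + 0.0484 + 0.0144 + 0.5476 = 1.2071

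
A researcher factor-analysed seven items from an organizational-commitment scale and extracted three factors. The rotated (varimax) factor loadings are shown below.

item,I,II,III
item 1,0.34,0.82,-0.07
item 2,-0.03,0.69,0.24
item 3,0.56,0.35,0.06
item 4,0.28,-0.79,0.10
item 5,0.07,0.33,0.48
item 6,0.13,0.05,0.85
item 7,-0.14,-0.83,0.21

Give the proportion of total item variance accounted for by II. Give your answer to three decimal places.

0.385

SS loadings for II = 0.82² + 0.69² + 0.35² + (-0.79)² + 0.33² + 0.05² + (-0.83)² = 2.6954
Proportion of variance = 2.6954 / 7 = 0.3851.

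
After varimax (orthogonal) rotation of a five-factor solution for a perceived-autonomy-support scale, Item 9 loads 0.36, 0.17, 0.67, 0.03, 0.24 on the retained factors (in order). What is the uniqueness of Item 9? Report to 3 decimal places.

0.334

h² = 0.36² + 0.17² + 0.67² + 0.03² + 0.24² = 0.1296 + 0.0289 + 0.4489 + 0.0009 + 0.0576 = 0.6659
Uniqueness u² = 1 − h² = 1 − 0.6659 = 0.3341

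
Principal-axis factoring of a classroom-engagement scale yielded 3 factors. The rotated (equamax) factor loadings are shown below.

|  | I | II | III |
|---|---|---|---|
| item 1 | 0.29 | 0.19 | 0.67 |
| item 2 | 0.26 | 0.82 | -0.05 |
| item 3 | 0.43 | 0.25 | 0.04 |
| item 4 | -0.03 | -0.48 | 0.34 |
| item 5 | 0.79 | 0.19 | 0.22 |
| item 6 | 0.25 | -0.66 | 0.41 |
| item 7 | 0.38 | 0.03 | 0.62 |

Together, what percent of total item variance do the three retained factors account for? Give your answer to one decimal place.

Communalities: 0.5691, 0.7425, 0.2490, 0.3469, 0.7086, 0.6662, 0.5297; Σh² = 3.8120.
Total variance with 7 standardized items is 7, so the solution explains 3.8120/7 = 0.5446 = 54.46%.

54.5%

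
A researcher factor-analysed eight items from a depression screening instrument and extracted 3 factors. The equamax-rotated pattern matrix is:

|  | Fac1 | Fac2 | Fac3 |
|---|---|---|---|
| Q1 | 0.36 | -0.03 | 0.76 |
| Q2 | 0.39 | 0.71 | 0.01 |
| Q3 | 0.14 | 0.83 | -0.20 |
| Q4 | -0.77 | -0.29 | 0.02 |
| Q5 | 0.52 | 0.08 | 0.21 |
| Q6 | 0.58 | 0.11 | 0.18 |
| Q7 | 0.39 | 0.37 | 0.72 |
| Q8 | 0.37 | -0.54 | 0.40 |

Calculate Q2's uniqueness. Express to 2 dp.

h² = 0.39² + 0.71² + 0.01² = 0.1521 + 0.5041 + 0.0001 = 0.6563
Uniqueness u² = 1 − h² = 1 − 0.6563 = 0.3437

0.34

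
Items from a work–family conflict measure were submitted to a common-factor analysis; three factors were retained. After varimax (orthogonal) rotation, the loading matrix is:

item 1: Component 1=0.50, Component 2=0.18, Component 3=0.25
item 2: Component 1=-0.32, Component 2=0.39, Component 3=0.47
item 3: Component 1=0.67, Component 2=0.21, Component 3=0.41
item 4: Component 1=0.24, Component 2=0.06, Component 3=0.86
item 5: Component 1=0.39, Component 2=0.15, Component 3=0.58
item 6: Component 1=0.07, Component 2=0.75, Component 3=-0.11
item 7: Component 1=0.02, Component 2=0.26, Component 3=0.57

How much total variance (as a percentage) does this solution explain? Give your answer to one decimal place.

53.8%

SS loadings by factor: 1.0163, 0.8848, 1.8645; total = 3.7656.
Total variance with 7 standardized items is 7, so the solution explains 3.7656/7 = 0.5379 = 53.79%.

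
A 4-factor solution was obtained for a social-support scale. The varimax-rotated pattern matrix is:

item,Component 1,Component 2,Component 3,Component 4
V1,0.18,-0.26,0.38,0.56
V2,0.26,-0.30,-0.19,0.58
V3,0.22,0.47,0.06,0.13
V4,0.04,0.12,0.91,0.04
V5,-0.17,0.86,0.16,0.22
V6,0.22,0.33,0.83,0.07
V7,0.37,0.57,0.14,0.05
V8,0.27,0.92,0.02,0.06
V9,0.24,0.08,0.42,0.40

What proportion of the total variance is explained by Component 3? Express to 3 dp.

SS loadings for Component 3 = 0.38² + (-0.19)² + 0.06² + 0.91² + 0.16² + 0.83² + 0.14² + 0.02² + 0.42² = 1.9231
Proportion of variance = 1.9231 / 9 = 0.2137.

0.214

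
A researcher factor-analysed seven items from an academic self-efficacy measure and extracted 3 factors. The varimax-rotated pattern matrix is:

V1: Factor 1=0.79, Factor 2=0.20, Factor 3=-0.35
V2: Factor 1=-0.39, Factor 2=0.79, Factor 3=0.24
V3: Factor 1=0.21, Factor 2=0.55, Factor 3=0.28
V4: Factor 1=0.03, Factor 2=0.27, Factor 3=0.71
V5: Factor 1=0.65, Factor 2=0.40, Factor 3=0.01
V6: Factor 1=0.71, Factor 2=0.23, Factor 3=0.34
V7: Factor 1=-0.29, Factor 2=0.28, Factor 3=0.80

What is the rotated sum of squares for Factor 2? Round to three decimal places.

SS loadings for Factor 2 = 0.20² + 0.79² + 0.55² + 0.27² + 0.40² + 0.23² + 0.28² = 0.0400 + 0.6241 + 0.3025 + 0.0729 + 0.1600 + 0.0529 + 0.0784 = 1.3308

1.331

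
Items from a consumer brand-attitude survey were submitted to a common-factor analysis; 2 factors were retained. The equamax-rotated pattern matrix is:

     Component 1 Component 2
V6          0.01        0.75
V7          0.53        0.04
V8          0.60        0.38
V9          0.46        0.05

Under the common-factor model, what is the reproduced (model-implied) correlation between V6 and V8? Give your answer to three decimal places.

r̂ = Σ λ_i·λ_j across factors = (0.01)(0.60) + (0.75)(0.38)
  = +0.0060 +0.2850 = 0.2910

0.291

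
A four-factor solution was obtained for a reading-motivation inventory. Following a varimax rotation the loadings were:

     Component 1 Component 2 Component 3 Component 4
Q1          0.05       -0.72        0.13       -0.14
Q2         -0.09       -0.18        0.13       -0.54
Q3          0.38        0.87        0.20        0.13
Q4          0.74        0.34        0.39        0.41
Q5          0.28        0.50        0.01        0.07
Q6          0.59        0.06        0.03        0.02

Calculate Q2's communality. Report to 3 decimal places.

h² = (-0.09)² + (-0.18)² + 0.13² + (-0.54)² = 0.0081 + 0.0324 + 0.0169 + 0.2916 = 0.3490

0.349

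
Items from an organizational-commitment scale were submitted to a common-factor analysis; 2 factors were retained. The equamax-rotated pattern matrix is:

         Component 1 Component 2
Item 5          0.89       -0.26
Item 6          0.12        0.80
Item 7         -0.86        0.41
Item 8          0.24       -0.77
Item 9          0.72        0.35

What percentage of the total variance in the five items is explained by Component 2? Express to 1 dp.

SS loadings for Component 2 = (-0.26)² + 0.80² + 0.41² + (-0.77)² + 0.35² = 1.5911
With 5 standardized items, total variance = 5. Proportion = 1.5911/5 = 0.3182 → 31.82%.

31.8%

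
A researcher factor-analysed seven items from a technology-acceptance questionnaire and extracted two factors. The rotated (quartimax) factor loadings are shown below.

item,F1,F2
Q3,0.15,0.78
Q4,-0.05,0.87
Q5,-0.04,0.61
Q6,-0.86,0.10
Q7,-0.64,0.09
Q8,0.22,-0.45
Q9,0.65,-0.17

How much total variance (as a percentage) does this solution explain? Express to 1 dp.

51.9%

SS loadings by factor: 1.6467, 1.9869; total = 3.6336.
Total variance with 7 standardized items is 7, so the solution explains 3.6336/7 = 0.5191 = 51.91%.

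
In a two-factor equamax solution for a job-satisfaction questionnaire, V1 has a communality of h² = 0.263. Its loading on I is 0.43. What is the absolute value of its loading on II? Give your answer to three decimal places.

0.279

Under orthogonal rotation h² = Σλ², so λ_II² = h² − (0.1849) = 0.263 − 0.1849 = 0.0781.
|λ| = √0.0781 = 0.2795.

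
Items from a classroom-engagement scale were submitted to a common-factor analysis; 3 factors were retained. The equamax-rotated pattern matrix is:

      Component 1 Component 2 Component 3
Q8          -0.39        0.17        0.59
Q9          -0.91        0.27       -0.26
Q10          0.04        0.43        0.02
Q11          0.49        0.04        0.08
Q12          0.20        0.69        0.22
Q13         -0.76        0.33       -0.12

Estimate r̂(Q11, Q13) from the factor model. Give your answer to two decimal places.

r̂ = Σ λ_i·λ_j across factors = (0.49)(-0.76) + (0.04)(0.33) + (0.08)(-0.12)
  = -0.3724 +0.0132 -0.0096 = -0.3688

-0.37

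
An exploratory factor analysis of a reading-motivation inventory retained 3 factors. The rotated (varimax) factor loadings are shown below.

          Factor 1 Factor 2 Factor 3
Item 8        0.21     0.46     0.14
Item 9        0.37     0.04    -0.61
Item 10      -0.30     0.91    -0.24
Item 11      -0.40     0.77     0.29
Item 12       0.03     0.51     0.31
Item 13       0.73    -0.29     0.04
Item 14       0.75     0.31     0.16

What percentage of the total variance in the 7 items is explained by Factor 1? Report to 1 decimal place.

SS loadings for Factor 1 = 0.21² + 0.37² + (-0.30)² + (-0.40)² + 0.03² + 0.73² + 0.75² = 1.5273
With 7 standardized items, total variance = 7. Proportion = 1.5273/7 = 0.2182 → 21.82%.

21.8%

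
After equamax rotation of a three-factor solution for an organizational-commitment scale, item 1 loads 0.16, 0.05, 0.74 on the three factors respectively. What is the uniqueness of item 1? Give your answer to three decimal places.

0.424

h² = 0.16² + 0.05² + 0.74² = 0.0256 + 0.0025 + 0.5476 = 0.5757
Uniqueness u² = 1 − h² = 1 − 0.5757 = 0.4243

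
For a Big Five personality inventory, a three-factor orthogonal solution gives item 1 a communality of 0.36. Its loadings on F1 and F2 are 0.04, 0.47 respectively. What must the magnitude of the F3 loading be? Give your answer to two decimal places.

Under orthogonal rotation h² = Σλ², so λ_F3² = h² − (0.2225) = 0.36 − 0.2225 = 0.1375.
|λ| = √0.1375 = 0.3708.

0.37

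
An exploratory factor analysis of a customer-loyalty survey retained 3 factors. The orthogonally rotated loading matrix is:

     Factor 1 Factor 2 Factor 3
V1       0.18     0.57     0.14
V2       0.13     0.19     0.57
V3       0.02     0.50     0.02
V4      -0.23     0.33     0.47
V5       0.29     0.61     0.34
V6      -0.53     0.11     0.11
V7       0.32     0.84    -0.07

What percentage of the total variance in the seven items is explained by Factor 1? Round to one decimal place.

SS loadings for Factor 1 = 0.18² + 0.13² + 0.02² + (-0.23)² + 0.29² + (-0.53)² + 0.32² = 0.5700
With 7 standardized items, total variance = 7. Proportion = 0.5700/7 = 0.0814 → 8.14%.

8.1%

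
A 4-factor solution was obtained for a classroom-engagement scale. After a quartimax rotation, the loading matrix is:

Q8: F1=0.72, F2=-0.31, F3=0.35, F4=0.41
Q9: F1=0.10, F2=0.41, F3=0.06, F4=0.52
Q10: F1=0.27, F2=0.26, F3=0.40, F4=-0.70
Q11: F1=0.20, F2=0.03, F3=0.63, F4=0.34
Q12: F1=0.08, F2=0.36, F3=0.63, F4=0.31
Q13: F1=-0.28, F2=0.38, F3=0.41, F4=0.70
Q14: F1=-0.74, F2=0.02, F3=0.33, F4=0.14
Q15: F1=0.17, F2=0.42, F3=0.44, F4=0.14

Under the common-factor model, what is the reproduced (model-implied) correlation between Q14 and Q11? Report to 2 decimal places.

r̂ = Σ λ_i·λ_j across factors = (-0.74)(0.20) + (0.02)(0.03) + (0.33)(0.63) + (0.14)(0.34)
  = -0.1480 +0.0006 +0.2079 +0.0476 = 0.1081

0.11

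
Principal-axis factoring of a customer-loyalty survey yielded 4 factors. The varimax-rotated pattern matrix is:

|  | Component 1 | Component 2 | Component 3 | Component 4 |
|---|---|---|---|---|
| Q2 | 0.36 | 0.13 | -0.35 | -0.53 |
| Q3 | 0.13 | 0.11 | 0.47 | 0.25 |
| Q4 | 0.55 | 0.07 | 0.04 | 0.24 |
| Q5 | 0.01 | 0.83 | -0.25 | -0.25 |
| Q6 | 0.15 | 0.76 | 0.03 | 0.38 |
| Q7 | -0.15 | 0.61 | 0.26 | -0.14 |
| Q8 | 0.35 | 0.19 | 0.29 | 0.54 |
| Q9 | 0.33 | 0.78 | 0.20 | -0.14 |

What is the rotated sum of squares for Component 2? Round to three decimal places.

SS loadings for Component 2 = 0.13² + 0.11² + 0.07² + 0.83² + 0.76² + 0.61² + 0.19² + 0.78² = 0.0169 + 0.0121 + 0.0049 + 0.6889 + 0.5776 + 0.3721 + 0.0361 + 0.6084 = 2.3170

2.317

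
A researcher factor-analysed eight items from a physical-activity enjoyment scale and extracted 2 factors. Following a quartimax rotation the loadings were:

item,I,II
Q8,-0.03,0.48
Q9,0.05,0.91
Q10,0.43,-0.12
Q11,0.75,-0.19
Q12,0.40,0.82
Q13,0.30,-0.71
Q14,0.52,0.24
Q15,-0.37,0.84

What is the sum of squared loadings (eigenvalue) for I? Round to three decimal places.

1.408

SS loadings for I = (-0.03)² + 0.05² + 0.43² + 0.75² + 0.40² + 0.30² + 0.52² + (-0.37)² = 0.0009 + 0.0025 + 0.1849 + 0.5625 + 0.1600 + 0.0900 + 0.2704 + 0.1369 = 1.4081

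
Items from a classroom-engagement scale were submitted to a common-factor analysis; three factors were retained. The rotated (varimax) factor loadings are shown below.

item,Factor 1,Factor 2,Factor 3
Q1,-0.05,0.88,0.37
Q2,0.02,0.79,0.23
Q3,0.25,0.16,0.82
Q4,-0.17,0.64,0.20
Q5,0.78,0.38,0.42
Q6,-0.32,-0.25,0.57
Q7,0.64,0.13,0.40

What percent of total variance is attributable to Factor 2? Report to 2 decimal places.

29.39%

SS loadings for Factor 2 = 0.88² + 0.79² + 0.16² + 0.64² + 0.38² + (-0.25)² + 0.13² = 2.0575
With 7 standardized items, total variance = 7. Proportion = 2.0575/7 = 0.2939 → 29.39%.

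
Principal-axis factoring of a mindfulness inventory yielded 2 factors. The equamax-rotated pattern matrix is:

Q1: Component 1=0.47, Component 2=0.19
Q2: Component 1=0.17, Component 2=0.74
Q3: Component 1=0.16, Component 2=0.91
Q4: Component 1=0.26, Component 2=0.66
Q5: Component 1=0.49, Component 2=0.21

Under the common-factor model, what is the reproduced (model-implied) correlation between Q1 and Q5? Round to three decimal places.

r̂ = Σ λ_i·λ_j across factors = (0.47)(0.49) + (0.19)(0.21)
  = +0.2303 +0.0399 = 0.2702

0.270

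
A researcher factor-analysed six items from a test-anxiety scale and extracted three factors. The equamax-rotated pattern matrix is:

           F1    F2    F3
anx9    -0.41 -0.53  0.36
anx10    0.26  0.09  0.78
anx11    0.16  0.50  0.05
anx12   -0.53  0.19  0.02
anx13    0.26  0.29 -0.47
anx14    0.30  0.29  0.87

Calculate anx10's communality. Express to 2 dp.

h² = 0.26² + 0.09² + 0.78² = 0.0676 + 0.0081 + 0.6084 = 0.6841

0.68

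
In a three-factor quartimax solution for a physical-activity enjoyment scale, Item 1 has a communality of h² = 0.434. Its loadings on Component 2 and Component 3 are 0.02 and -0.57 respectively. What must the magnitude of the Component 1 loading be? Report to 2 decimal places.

Under orthogonal rotation h² = Σλ², so λ_Component 1² = h² − (0.3253) = 0.434 − 0.3253 = 0.1087.
|λ| = √0.1087 = 0.3297.

0.33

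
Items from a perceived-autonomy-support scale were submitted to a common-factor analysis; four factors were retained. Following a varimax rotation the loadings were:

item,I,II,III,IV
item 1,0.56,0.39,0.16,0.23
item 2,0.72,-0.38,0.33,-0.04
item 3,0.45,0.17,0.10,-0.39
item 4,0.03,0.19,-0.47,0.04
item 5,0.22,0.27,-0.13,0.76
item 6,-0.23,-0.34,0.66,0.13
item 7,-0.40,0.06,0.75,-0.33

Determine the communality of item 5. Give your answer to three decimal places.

h² = 0.22² + 0.27² + (-0.13)² + 0.76² = 0.0484 + 0.0729 + 0.0169 + 0.5776 = 0.7158

0.716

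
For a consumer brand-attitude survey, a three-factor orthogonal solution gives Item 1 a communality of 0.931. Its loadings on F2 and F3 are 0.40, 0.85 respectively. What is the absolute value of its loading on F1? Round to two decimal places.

0.22

Under orthogonal rotation h² = Σλ², so λ_F1² = h² − (0.8825) = 0.931 − 0.8825 = 0.0485.
|λ| = √0.0485 = 0.2202.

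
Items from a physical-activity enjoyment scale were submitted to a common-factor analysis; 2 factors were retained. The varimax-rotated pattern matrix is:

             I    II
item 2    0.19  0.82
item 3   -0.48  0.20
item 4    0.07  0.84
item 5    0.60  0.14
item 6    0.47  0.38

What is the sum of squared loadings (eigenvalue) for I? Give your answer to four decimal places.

SS loadings for I = 0.19² + (-0.48)² + 0.07² + 0.60² + 0.47² = 0.0361 + 0.2304 + 0.0049 + 0.3600 + 0.2209 = 0.8523

0.8523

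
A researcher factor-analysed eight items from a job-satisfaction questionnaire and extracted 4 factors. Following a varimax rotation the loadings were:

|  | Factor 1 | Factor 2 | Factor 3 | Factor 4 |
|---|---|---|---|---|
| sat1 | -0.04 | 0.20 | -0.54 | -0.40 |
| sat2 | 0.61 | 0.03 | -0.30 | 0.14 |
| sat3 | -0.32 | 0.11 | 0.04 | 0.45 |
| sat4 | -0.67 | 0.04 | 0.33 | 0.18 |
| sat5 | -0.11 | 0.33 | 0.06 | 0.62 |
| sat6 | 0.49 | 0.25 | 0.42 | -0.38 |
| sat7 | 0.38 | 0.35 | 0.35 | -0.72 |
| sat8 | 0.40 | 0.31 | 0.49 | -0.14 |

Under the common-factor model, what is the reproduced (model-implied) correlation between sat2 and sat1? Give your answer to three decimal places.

r̂ = Σ λ_i·λ_j across factors = (0.61)(-0.04) + (0.03)(0.20) + (-0.30)(-0.54) + (0.14)(-0.40)
  = -0.0244 +0.0060 +0.1620 -0.0560 = 0.0876

0.088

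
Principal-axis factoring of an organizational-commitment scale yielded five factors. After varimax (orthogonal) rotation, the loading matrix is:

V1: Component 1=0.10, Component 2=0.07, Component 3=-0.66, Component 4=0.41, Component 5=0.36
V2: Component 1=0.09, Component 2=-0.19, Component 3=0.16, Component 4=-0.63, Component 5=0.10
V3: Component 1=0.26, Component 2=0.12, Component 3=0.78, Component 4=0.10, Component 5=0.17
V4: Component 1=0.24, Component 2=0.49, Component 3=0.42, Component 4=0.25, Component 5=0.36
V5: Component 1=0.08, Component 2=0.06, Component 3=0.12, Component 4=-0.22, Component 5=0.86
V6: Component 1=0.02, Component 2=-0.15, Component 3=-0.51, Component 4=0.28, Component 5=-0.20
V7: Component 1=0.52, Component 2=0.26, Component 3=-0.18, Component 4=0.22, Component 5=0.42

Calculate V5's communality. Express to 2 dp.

h² = 0.08² + 0.06² + 0.12² + (-0.22)² + 0.86² = 0.0064 + 0.0036 + 0.0144 + 0.0484 + 0.7396 = 0.8124

0.81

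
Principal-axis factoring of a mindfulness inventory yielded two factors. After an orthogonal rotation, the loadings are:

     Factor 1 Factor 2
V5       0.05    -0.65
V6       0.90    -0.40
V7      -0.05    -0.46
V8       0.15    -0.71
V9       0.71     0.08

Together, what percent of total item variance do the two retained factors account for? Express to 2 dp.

Communalities: 0.4250, 0.9700, 0.2141, 0.5266, 0.5105; Σh² = 2.6462.
Total variance with 5 standardized items is 5, so the solution explains 2.6462/5 = 0.5292 = 52.92%.

52.92%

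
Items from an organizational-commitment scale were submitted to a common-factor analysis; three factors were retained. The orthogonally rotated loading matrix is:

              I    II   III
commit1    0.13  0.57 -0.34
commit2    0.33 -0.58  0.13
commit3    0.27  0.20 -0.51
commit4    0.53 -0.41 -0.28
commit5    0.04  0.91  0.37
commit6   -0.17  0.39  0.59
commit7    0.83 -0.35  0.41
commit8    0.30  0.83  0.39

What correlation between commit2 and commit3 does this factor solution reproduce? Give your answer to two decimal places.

r̂ = Σ λ_i·λ_j across factors = (0.33)(0.27) + (-0.58)(0.20) + (0.13)(-0.51)
  = +0.0891 -0.1160 -0.0663 = -0.0932

-0.09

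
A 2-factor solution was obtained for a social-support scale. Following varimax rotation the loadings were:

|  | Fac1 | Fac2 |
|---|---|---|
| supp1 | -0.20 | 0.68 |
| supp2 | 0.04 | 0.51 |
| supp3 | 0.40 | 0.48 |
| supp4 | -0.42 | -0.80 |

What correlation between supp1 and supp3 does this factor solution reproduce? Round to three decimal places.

r̂ = Σ λ_i·λ_j across factors = (-0.20)(0.40) + (0.68)(0.48)
  = -0.0800 +0.3264 = 0.2464

0.246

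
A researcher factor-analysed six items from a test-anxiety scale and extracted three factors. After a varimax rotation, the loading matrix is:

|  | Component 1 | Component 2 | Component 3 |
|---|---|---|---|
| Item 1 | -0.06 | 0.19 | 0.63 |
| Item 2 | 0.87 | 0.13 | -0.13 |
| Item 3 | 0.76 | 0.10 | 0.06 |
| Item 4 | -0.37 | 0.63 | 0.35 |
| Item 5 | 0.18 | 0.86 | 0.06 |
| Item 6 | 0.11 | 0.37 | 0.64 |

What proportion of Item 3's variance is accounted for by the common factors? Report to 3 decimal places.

0.591

h² = 0.76² + 0.10² + 0.06² = 0.5776 + 0.0100 + 0.0036 = 0.5912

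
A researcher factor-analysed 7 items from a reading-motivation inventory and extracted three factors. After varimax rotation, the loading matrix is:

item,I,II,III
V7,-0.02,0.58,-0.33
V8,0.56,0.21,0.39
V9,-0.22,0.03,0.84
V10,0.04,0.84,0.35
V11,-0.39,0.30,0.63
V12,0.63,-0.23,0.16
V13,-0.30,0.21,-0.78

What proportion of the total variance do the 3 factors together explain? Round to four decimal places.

Communalities: 0.4457, 0.5098, 0.7549, 0.8297, 0.6390, 0.4754, 0.7425; Σh² = 4.3970.
Total variance with 7 standardized items is 7, so the solution explains 4.3970/7 = 0.6281.

0.6281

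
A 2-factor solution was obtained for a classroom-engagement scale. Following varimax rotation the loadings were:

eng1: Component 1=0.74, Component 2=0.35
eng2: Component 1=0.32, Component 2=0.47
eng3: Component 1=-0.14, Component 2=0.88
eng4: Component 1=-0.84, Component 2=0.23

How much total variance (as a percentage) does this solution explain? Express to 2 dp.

Communalities: 0.6701, 0.3233, 0.7940, 0.7585; Σh² = 2.5459.
Total variance with 4 standardized items is 4, so the solution explains 2.5459/4 = 0.6365 = 63.65%.

63.65%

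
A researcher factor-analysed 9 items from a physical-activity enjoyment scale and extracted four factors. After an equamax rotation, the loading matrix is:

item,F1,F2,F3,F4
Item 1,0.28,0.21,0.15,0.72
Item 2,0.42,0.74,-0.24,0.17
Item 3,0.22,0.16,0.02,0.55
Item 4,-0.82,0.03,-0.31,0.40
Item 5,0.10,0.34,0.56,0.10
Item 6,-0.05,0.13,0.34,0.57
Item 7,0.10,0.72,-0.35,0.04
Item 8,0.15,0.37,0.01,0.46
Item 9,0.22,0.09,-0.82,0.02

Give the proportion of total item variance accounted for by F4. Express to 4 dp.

SS loadings for F4 = 0.72² + 0.17² + 0.55² + 0.40² + 0.10² + 0.57² + 0.04² + 0.46² + 0.02² = 1.5583
Proportion of variance = 1.5583 / 9 = 0.1731.

0.1731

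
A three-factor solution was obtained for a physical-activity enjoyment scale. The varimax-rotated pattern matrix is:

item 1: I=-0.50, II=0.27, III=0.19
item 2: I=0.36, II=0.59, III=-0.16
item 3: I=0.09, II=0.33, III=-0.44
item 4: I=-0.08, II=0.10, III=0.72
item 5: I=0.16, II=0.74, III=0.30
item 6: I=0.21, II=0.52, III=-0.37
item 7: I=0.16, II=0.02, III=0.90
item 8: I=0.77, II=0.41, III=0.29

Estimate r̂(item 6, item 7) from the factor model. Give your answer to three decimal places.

r̂ = Σ λ_i·λ_j across factors = (0.21)(0.16) + (0.52)(0.02) + (-0.37)(0.90)
  = +0.0336 +0.0104 -0.3330 = -0.2890

-0.289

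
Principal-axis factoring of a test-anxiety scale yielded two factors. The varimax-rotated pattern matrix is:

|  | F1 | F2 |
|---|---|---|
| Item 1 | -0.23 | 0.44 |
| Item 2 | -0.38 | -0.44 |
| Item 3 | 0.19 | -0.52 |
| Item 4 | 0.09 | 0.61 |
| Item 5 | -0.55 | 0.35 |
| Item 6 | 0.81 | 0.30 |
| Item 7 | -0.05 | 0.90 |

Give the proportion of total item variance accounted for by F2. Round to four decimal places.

0.2932

SS loadings for F2 = 0.44² + (-0.44)² + (-0.52)² + 0.61² + 0.35² + 0.30² + 0.90² = 2.0522
Proportion of variance = 2.0522 / 7 = 0.2932.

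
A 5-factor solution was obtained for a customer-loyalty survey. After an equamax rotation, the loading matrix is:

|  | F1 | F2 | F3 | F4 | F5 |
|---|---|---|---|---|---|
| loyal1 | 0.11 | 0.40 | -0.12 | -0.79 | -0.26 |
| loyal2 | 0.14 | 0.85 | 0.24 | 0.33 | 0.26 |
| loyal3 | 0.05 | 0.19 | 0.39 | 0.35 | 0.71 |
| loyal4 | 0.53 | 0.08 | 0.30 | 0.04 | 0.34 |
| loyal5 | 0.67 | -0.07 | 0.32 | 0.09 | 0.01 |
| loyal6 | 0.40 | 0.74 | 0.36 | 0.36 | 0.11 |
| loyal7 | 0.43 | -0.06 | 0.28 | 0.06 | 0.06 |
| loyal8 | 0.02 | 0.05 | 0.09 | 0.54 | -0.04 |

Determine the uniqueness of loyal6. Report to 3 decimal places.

h² = 0.40² + 0.74² + 0.36² + 0.36² + 0.11² = 0.1600 + 0.5476 + 0.1296 + 0.1296 + 0.0121 = 0.9789
Uniqueness u² = 1 − h² = 1 − 0.9789 = 0.0211

0.021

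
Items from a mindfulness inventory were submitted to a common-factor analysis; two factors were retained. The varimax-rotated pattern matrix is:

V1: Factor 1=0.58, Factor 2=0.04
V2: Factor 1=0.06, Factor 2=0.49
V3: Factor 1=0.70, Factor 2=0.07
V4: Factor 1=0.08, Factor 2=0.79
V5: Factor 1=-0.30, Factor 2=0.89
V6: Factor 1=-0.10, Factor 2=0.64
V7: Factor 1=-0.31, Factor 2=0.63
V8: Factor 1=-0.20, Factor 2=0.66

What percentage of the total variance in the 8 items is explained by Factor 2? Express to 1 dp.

SS loadings for Factor 2 = 0.04² + 0.49² + 0.07² + 0.79² + 0.89² + 0.64² + 0.63² + 0.66² = 2.9049
With 8 standardized items, total variance = 8. Proportion = 2.9049/8 = 0.3631 → 36.31%.

36.3%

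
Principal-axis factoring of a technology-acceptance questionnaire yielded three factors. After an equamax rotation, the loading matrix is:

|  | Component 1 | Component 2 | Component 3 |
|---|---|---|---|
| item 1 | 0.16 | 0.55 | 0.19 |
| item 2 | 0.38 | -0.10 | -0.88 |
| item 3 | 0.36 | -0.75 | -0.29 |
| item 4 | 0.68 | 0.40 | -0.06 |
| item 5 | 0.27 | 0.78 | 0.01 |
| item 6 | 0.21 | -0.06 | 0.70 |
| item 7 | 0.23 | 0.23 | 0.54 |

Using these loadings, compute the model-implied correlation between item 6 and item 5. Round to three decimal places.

0.017

r̂ = Σ λ_i·λ_j across factors = (0.21)(0.27) + (-0.06)(0.78) + (0.70)(0.01)
  = +0.0567 -0.0468 +0.0070 = 0.0169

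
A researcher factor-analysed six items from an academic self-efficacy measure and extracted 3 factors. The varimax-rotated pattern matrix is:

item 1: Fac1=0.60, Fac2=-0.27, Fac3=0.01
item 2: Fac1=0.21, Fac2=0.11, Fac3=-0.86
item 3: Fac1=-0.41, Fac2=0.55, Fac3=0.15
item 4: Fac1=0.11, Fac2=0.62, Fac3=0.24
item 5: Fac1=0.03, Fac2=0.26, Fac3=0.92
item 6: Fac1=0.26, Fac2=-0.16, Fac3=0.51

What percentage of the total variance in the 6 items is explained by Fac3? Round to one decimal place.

32.1%

SS loadings for Fac3 = 0.01² + (-0.86)² + 0.15² + 0.24² + 0.92² + 0.51² = 1.9263
With 6 standardized items, total variance = 6. Proportion = 1.9263/6 = 0.3211 → 32.10%.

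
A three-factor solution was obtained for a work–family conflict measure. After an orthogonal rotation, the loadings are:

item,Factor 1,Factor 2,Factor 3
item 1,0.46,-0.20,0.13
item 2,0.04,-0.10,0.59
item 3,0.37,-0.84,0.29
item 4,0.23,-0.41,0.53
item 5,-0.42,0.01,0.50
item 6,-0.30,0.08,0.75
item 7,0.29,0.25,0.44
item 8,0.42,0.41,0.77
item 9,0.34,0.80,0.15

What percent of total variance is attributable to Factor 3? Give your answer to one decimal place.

SS loadings for Factor 3 = 0.13² + 0.59² + 0.29² + 0.53² + 0.50² + 0.75² + 0.44² + 0.77² + 0.15² = 2.3515
With 9 standardized items, total variance = 9. Proportion = 2.3515/9 = 0.2613 → 26.13%.

26.1%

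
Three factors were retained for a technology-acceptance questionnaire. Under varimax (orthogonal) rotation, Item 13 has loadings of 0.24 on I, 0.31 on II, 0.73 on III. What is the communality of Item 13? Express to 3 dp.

0.687

h² = 0.24² + 0.31² + 0.73² = 0.0576 + 0.0961 + 0.5329 = 0.6866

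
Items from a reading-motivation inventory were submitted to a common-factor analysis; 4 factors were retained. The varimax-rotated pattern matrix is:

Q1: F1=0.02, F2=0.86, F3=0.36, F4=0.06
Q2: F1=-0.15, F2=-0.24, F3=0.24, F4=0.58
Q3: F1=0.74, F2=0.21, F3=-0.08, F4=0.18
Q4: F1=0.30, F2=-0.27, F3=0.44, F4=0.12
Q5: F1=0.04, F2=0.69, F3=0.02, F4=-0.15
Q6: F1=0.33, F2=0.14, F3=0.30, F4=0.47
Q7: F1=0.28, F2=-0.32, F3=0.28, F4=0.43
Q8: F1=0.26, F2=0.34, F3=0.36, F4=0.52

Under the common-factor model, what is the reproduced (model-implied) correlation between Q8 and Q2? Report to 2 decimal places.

r̂ = Σ λ_i·λ_j across factors = (0.26)(-0.15) + (0.34)(-0.24) + (0.36)(0.24) + (0.52)(0.58)
  = -0.0390 -0.0816 +0.0864 +0.3016 = 0.2674

0.27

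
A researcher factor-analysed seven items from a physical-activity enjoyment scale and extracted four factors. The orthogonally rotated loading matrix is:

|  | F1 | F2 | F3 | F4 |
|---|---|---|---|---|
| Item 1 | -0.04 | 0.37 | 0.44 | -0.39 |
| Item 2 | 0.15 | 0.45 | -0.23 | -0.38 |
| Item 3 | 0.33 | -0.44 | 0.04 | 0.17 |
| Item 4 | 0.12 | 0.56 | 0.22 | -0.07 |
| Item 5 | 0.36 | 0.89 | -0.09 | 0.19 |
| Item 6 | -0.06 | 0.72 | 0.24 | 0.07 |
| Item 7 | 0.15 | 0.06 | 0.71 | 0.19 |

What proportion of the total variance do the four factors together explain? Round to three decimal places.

Communalities: 0.4842, 0.4223, 0.3330, 0.3813, 0.9659, 0.5845, 0.5663; Σh² = 3.7375.
Total variance with 7 standardized items is 7, so the solution explains 3.7375/7 = 0.5339.

0.534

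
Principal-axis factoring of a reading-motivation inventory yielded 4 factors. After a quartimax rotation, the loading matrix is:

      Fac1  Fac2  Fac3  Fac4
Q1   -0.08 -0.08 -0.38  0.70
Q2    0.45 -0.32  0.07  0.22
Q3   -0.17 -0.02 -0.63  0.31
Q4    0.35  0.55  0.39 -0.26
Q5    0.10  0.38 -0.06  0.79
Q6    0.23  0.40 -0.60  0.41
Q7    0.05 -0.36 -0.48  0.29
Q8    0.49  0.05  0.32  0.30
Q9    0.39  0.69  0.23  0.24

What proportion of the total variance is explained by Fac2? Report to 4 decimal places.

SS loadings for Fac2 = (-0.08)² + (-0.32)² + (-0.02)² + 0.55² + 0.38² + 0.40² + (-0.36)² + 0.05² + 0.69² = 1.3243
Proportion of variance = 1.3243 / 9 = 0.1471.

0.1471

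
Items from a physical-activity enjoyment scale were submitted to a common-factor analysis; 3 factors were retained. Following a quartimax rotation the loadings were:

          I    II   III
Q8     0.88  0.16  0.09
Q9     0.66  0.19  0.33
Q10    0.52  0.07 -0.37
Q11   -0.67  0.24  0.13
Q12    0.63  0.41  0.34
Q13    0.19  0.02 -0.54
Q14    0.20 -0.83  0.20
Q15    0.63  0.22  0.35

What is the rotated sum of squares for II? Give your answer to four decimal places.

SS loadings for II = 0.16² + 0.19² + 0.07² + 0.24² + 0.41² + 0.02² + (-0.83)² + 0.22² = 0.0256 + 0.0361 + 0.0049 + 0.0576 + 0.1681 + 0.0004 + 0.6889 + 0.0484 = 1.0300

1.0300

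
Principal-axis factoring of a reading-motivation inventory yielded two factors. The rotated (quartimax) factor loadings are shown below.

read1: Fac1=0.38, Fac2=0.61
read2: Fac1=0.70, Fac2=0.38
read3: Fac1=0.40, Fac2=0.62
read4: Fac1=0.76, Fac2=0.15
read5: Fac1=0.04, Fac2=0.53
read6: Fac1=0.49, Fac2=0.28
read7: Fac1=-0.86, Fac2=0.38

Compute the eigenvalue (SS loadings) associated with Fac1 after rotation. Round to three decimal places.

SS loadings for Fac1 = 0.38² + 0.70² + 0.40² + 0.76² + 0.04² + 0.49² + (-0.86)² = 0.1444 + 0.4900 + 0.1600 + 0.5776 + 0.0016 + 0.2401 + 0.7396 = 2.3533

2.353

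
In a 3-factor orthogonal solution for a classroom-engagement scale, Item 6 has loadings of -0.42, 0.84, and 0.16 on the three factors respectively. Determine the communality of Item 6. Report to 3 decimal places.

h² = (-0.42)² + 0.84² + 0.16² = 0.1764 + 0.7056 + 0.0256 = 0.9076

0.908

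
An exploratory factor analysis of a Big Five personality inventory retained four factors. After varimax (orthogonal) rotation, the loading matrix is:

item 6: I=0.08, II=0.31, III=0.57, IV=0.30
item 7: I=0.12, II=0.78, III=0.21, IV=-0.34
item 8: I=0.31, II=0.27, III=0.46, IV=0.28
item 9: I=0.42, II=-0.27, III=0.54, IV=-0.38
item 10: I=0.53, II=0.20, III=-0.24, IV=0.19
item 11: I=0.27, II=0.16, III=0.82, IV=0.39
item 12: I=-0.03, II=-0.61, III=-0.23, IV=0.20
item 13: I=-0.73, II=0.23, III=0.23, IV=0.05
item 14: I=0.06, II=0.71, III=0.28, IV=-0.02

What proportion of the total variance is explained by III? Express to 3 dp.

0.198

SS loadings for III = 0.57² + 0.21² + 0.46² + 0.54² + (-0.24)² + 0.82² + (-0.23)² + 0.23² + 0.28² = 1.7864
Proportion of variance = 1.7864 / 9 = 0.1985.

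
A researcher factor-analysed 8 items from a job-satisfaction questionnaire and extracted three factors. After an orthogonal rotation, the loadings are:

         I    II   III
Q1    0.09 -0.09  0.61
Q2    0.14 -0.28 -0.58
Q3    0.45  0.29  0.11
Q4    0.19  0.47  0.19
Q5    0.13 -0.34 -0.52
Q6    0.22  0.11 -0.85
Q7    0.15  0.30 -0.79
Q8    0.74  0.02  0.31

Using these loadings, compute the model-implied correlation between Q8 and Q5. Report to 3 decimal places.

r̂ = Σ λ_i·λ_j across factors = (0.74)(0.13) + (0.02)(-0.34) + (0.31)(-0.52)
  = +0.0962 -0.0068 -0.1612 = -0.0718

-0.072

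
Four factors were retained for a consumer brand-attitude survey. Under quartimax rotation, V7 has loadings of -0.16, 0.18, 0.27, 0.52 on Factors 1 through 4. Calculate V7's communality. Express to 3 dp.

0.401

h² = (-0.16)² + 0.18² + 0.27² + 0.52² = 0.0256 + 0.0324 + 0.0729 + 0.2704 = 0.4013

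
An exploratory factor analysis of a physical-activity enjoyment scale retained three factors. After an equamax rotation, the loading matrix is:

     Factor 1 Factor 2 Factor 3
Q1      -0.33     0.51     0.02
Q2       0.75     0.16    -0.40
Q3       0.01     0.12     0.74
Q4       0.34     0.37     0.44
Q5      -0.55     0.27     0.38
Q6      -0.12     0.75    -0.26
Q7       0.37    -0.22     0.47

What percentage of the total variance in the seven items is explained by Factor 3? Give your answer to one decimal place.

SS loadings for Factor 3 = 0.02² + (-0.40)² + 0.74² + 0.44² + 0.38² + (-0.26)² + 0.47² = 1.3345
With 7 standardized items, total variance = 7. Proportion = 1.3345/7 = 0.1906 → 19.06%.

19.1%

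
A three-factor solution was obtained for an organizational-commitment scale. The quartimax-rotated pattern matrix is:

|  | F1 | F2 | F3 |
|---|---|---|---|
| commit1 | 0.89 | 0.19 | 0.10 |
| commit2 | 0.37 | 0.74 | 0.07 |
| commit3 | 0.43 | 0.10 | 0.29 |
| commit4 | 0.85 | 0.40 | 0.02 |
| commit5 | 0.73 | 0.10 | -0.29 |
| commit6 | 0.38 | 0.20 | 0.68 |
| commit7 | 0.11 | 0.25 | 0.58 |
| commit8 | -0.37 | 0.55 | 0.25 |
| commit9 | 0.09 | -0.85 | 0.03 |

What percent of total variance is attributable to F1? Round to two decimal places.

29.68%

SS loadings for F1 = 0.89² + 0.37² + 0.43² + 0.85² + 0.73² + 0.38² + 0.11² + (-0.37)² + 0.09² = 2.6708
With 9 standardized items, total variance = 9. Proportion = 2.6708/9 = 0.2968 → 29.68%.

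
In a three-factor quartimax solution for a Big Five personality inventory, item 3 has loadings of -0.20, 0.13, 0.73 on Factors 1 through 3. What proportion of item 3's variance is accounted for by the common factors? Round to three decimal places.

h² = (-0.20)² + 0.13² + 0.73² = 0.0400 + 0.0169 + 0.5329 = 0.5898

0.590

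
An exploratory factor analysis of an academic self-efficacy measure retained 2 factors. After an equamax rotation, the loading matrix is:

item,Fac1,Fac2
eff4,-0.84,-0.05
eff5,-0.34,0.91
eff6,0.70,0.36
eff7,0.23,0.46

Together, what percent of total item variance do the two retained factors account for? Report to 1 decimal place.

Communalities: 0.7081, 0.9437, 0.6196, 0.2645; Σh² = 2.5359.
Total variance with 4 standardized items is 4, so the solution explains 2.5359/4 = 0.6340 = 63.40%.

63.4%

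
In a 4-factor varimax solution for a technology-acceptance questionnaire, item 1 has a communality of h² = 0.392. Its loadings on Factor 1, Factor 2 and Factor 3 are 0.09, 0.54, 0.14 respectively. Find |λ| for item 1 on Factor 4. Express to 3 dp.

Under orthogonal rotation h² = Σλ², so λ_Factor 4² = h² − (0.3193) = 0.392 − 0.3193 = 0.0727.
|λ| = √0.0727 = 0.2696.

0.270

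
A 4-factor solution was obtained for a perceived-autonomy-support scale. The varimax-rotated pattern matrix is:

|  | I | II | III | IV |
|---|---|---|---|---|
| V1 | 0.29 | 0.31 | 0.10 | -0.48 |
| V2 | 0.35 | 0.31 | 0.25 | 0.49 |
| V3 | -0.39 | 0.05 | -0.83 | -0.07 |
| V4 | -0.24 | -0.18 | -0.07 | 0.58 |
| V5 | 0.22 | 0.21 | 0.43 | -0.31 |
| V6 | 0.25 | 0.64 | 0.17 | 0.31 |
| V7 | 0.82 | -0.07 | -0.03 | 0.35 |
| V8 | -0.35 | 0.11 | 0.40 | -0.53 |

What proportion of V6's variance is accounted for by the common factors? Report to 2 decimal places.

h² = 0.25² + 0.64² + 0.17² + 0.31² = 0.0625 + 0.4096 + 0.0289 + 0.0961 = 0.5971

0.60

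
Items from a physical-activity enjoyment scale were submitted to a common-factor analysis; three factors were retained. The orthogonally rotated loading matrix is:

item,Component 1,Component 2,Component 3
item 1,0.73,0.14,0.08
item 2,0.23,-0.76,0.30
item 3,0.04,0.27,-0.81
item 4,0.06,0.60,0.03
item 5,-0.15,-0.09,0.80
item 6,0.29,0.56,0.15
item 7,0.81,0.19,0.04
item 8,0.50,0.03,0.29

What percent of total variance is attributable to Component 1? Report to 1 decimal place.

20.0%

SS loadings for Component 1 = 0.73² + 0.23² + 0.04² + 0.06² + (-0.15)² + 0.29² + 0.81² + 0.50² = 1.6037
With 8 standardized items, total variance = 8. Proportion = 1.6037/8 = 0.2005 → 20.05%.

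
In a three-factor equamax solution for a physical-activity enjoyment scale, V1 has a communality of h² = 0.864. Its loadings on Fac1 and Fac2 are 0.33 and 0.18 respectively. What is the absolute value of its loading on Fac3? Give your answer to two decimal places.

0.85

Under orthogonal rotation h² = Σλ², so λ_Fac3² = h² − (0.1413) = 0.864 − 0.1413 = 0.7227.
|λ| = √0.7227 = 0.8501.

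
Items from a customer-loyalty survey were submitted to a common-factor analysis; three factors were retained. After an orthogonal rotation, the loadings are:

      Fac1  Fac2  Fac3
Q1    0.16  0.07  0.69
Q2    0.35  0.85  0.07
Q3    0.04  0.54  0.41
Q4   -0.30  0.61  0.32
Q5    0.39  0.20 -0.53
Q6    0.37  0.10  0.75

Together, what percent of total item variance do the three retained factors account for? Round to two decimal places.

59.41%

Communalities: 0.5066, 0.8499, 0.4613, 0.5645, 0.4730, 0.7094; Σh² = 3.5647.
Total variance with 6 standardized items is 6, so the solution explains 3.5647/6 = 0.5941 = 59.41%.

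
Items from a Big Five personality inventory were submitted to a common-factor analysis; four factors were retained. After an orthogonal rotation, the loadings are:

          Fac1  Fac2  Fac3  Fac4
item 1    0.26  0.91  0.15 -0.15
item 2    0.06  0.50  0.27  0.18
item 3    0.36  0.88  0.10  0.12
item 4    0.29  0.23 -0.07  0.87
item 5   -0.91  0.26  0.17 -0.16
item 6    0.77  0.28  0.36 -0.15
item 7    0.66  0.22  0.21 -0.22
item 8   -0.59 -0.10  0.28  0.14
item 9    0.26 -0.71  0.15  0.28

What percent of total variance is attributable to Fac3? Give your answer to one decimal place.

SS loadings for Fac3 = 0.15² + 0.27² + 0.10² + (-0.07)² + 0.17² + 0.36² + 0.21² + 0.28² + 0.15² = 0.4138
With 9 standardized items, total variance = 9. Proportion = 0.4138/9 = 0.0460 → 4.60%.

4.6%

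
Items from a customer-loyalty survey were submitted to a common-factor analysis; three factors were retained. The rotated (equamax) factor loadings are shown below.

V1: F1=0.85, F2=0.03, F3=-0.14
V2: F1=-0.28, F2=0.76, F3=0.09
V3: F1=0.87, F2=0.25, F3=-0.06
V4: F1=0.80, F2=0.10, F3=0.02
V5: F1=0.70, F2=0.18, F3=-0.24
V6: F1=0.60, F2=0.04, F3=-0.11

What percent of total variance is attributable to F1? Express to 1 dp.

50.8%

SS loadings for F1 = 0.85² + (-0.28)² + 0.87² + 0.80² + 0.70² + 0.60² = 3.0478
With 6 standardized items, total variance = 6. Proportion = 3.0478/6 = 0.5080 → 50.80%.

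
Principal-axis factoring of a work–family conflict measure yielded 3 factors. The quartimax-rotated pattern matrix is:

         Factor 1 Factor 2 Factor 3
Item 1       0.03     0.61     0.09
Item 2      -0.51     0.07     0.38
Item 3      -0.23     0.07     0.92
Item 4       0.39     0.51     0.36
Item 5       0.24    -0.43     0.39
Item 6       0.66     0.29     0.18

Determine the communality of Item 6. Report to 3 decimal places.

h² = 0.66² + 0.29² + 0.18² = 0.4356 + 0.0841 + 0.0324 = 0.5521

0.552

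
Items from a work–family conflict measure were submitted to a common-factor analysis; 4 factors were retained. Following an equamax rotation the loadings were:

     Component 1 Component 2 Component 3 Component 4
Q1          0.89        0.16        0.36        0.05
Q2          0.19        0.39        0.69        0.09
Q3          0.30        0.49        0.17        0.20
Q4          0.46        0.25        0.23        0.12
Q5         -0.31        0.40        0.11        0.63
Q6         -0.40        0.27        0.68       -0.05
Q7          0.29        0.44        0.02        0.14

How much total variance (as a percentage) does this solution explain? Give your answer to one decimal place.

SS loadings by factor: 1.4700, 0.9068, 1.1624, 0.4840; total = 4.0232.
Total variance with 7 standardized items is 7, so the solution explains 4.0232/7 = 0.5747 = 57.47%.

57.5%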